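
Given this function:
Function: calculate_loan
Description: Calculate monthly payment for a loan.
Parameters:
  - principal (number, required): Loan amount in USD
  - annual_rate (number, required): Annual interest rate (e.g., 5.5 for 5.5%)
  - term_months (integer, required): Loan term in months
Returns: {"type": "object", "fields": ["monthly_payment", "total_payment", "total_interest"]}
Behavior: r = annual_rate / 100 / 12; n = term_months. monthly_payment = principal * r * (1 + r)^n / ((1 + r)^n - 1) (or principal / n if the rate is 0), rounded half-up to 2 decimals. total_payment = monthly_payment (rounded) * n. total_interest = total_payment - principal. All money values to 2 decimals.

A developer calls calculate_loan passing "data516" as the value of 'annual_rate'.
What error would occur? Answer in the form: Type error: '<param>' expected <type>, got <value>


Spec: 'annual_rate' is declared as number; "data516" is a string.
Type error: 'annual_rate' expected number, got "data516"


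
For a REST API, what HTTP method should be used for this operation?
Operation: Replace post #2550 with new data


GET = read, POST = create, PUT = update/replace, DELETE = remove
This operation is an update/replace.
PUT


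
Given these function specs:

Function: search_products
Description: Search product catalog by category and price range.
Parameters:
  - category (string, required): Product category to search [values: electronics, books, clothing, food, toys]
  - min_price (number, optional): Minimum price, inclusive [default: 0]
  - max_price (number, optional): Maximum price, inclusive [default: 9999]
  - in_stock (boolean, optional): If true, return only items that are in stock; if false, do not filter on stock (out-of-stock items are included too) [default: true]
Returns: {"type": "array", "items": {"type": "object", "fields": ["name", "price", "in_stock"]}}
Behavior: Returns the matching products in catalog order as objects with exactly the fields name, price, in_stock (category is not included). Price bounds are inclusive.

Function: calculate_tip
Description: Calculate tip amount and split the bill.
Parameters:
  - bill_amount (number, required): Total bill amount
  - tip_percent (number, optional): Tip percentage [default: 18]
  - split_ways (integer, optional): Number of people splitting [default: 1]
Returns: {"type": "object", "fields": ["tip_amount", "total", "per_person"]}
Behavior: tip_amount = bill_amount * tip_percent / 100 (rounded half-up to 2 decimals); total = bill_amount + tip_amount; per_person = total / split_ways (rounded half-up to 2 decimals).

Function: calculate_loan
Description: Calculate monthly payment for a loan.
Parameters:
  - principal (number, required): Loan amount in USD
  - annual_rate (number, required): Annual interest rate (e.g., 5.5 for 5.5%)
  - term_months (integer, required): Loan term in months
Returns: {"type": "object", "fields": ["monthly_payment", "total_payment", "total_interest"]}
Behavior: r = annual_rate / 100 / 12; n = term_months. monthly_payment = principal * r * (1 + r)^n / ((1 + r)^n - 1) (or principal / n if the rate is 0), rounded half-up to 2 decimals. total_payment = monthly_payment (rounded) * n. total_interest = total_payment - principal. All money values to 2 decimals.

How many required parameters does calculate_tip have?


Parameters of calculate_tip: bill_amount (required), tip_percent (optional), split_ways (optional)
Required count:
1


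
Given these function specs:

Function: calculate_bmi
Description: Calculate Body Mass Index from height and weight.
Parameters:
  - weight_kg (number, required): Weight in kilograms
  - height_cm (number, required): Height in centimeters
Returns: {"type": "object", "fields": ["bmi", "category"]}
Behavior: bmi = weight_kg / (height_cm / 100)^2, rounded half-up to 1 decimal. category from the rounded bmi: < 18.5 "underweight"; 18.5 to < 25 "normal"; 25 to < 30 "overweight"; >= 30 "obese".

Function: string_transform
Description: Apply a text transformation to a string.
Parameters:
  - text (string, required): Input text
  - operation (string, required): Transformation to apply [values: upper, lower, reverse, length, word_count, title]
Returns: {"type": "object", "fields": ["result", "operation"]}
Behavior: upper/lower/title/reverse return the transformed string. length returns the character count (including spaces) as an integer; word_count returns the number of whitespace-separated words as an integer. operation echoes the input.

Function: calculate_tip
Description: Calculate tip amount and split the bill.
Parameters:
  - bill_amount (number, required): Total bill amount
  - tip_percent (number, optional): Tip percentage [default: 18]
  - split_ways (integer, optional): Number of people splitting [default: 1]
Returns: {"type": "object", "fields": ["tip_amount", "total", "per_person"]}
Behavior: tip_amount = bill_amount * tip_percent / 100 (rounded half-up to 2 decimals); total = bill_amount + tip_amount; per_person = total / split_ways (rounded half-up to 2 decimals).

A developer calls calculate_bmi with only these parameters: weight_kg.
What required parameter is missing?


Required parameters: weight_kg, height_cm
Provided: weight_kg
Missing: height_cm
height_cm


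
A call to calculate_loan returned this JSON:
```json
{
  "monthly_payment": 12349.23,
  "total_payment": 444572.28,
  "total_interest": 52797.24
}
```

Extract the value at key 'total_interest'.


52797.24


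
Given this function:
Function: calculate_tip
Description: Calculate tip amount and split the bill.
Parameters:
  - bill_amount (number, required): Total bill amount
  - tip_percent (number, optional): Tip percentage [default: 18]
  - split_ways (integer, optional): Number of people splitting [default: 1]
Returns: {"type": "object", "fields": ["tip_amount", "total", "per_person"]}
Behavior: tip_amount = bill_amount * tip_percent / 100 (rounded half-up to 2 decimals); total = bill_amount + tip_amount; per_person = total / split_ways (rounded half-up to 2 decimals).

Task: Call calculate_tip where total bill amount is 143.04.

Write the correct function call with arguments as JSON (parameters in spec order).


Mapping each described value to its parameter name:
  'Total bill amount' -> bill_amount = 143.04
calculate_tip({"bill_amount": 143.04})


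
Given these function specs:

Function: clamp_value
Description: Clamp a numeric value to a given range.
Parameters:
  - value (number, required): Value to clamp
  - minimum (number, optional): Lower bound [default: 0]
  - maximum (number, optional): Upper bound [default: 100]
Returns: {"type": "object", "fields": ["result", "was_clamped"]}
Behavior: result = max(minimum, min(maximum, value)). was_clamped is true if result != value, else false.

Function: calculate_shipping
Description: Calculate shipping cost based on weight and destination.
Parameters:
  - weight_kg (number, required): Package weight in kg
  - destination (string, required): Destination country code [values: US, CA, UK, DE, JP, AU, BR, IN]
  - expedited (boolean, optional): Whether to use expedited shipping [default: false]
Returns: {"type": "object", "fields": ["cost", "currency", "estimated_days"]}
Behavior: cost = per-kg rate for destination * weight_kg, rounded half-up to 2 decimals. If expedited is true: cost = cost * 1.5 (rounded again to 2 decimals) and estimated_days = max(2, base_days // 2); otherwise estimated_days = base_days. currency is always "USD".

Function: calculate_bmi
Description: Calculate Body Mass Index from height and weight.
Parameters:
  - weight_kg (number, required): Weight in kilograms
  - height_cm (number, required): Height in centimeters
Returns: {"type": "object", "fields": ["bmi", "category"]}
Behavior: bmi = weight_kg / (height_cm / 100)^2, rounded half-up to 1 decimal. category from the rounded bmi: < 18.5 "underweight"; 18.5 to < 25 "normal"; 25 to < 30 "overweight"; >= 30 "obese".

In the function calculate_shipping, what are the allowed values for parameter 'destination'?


The calculate_shipping spec declares:
  - destination (string, required): Destination country code [values: US, CA, UK, DE, JP, AU, BR, IN]
Allowed values:
US, CA, UK, DE, JP, AU, BR, IN


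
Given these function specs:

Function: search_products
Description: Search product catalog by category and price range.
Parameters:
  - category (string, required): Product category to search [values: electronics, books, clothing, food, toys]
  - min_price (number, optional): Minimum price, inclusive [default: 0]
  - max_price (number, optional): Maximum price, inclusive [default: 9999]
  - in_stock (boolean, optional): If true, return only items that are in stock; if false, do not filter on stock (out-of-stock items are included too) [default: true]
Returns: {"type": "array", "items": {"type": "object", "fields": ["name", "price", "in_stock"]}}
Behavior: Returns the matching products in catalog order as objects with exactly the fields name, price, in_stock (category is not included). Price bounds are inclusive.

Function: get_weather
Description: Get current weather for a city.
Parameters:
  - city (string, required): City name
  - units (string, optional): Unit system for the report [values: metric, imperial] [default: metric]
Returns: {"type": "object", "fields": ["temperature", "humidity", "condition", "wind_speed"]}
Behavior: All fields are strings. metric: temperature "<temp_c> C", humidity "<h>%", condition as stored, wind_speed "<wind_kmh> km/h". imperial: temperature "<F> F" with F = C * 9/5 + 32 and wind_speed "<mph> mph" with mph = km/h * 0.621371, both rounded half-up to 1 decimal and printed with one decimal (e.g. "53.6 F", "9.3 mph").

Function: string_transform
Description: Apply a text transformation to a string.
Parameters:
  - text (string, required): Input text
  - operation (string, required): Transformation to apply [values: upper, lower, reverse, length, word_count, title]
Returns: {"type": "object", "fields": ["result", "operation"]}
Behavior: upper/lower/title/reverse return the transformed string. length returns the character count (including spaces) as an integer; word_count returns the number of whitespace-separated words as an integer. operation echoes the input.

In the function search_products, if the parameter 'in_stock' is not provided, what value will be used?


The search_products spec declares:
  - in_stock (boolean, optional): If true, return only items that are in stock; if false, do not filter on stock (out-of-stock items are included too) [default: true]
Default:
true


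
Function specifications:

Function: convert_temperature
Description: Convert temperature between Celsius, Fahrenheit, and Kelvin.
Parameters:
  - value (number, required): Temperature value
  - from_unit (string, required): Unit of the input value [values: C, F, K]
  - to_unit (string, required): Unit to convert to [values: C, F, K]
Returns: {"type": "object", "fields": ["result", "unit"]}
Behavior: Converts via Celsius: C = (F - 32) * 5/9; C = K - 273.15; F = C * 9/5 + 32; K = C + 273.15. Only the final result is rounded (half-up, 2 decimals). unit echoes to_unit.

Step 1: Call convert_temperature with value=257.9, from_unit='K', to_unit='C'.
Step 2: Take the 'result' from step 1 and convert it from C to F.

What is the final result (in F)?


Step 1: convert_temperature(value=257.9, from_unit=K, to_unit=C)
  To C: 257.9 - 273.15 = -15.25
  Target is C: -15.25
  Round to 2 decimals: -15.25
  -> result = -15.25 C
Step 2: convert_temperature(value=-15.25, from_unit=C, to_unit=F)
  Input already in C: -15.25
  To F: -15.25 * 9/5 + 32 = 4.55
  Round to 2 decimals: 4.55
  -> result = 4.55 F
4.55 F


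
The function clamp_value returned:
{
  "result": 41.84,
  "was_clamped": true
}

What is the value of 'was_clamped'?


true


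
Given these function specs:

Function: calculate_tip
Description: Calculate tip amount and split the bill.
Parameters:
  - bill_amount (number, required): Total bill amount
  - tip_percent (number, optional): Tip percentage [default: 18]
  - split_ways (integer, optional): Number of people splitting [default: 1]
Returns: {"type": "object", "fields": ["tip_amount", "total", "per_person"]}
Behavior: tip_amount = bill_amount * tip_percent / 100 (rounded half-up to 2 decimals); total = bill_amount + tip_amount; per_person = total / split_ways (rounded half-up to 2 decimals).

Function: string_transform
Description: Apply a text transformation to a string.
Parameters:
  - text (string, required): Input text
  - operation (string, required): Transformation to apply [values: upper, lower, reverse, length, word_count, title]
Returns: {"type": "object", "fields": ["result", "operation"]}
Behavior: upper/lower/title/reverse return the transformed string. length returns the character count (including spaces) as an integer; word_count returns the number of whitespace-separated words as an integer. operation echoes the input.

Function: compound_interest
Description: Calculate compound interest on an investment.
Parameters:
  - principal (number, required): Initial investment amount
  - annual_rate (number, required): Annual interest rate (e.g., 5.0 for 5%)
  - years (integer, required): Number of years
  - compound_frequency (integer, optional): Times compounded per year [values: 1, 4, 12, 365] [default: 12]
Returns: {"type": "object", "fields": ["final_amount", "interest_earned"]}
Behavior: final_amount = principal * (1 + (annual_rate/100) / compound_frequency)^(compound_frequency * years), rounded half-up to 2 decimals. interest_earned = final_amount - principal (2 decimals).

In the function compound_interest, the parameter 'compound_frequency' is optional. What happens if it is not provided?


The compound_interest spec declares:
  - compound_frequency (integer, optional): Times compounded per year [values: 1, 4, 12, 365] [default: 12]
It defaults to 12


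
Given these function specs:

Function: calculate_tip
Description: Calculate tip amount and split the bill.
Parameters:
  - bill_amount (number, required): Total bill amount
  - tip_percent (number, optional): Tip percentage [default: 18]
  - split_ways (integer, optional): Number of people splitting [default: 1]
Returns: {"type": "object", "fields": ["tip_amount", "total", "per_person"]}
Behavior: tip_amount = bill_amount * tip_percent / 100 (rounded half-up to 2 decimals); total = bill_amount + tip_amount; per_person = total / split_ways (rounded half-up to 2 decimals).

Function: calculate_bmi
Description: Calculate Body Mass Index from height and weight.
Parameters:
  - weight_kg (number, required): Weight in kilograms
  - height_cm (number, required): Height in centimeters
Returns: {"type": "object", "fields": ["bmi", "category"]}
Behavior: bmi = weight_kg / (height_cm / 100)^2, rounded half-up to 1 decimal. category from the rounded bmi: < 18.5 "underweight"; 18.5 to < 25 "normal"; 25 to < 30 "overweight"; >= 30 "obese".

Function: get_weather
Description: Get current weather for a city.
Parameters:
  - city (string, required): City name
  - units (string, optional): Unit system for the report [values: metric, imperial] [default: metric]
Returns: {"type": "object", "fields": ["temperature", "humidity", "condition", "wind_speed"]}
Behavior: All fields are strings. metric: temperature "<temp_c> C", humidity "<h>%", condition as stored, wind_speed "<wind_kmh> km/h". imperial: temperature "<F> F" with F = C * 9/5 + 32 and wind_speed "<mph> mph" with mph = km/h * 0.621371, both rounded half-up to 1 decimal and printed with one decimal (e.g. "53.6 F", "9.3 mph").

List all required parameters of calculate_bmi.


Parameters of calculate_bmi and their required/optional flag:
  weight_kg: required
  height_cm: required
height_cm, weight_kg


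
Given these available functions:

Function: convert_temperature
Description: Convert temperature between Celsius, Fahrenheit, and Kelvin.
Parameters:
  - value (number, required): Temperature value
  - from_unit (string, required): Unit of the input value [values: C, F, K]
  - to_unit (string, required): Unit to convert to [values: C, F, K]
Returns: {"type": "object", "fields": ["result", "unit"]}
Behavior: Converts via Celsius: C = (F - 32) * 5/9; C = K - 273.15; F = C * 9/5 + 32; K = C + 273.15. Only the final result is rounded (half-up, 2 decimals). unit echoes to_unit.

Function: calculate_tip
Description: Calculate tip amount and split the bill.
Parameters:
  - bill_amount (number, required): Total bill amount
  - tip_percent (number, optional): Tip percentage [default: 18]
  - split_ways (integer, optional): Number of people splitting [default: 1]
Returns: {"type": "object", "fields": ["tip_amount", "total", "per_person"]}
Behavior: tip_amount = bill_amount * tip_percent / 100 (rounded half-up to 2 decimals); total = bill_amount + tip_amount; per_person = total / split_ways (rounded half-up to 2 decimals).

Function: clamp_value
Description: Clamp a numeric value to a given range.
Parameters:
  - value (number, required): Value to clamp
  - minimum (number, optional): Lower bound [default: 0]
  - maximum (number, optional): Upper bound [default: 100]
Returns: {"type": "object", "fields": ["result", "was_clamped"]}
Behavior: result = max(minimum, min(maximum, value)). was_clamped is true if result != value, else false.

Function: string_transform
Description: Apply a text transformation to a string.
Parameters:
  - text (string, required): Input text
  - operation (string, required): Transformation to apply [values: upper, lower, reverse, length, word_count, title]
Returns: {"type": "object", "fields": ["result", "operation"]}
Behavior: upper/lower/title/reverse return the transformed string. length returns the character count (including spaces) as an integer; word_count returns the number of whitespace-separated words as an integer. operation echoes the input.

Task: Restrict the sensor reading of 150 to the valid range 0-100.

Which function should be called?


The task needs a function whose description is: Clamp a numeric value to a given range.
clamp_value


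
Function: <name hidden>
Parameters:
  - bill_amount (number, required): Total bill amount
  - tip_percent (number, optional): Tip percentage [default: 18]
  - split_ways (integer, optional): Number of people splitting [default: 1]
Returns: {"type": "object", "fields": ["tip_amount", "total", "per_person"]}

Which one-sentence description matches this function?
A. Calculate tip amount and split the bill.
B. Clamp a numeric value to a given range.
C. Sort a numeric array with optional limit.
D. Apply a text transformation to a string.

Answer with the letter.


Parameters bill_amount, tip_percent, split_ways and return ["tip_amount", "total", "per_person"] fit: Calculate tip amount and split the bill.
A


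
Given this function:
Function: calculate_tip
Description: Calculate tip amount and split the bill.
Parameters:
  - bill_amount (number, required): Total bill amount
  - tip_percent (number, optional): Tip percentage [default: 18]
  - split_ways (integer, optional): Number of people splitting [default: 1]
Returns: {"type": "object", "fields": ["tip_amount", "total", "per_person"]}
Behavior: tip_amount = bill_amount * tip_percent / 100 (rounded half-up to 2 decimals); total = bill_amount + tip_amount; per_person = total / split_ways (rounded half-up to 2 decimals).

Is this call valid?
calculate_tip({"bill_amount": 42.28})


Checking all required parameters present and types match... All valid.
Valid


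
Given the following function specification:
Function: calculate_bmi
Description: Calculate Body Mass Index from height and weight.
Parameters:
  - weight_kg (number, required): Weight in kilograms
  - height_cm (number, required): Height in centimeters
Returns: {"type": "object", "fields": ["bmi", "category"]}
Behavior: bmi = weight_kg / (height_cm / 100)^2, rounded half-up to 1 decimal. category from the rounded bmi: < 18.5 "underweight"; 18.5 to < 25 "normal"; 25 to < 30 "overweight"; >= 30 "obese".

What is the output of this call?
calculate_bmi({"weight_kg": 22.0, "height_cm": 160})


height_m = 160 / 100 = 1.6
bmi = 22.0 / 1.6^2 = 22.0 / 2.56 = 8.59375 -> 8.6
8.6 < 18.5 -> underweight
Output:
{"bmi": 8.6, "category": "underweight"}


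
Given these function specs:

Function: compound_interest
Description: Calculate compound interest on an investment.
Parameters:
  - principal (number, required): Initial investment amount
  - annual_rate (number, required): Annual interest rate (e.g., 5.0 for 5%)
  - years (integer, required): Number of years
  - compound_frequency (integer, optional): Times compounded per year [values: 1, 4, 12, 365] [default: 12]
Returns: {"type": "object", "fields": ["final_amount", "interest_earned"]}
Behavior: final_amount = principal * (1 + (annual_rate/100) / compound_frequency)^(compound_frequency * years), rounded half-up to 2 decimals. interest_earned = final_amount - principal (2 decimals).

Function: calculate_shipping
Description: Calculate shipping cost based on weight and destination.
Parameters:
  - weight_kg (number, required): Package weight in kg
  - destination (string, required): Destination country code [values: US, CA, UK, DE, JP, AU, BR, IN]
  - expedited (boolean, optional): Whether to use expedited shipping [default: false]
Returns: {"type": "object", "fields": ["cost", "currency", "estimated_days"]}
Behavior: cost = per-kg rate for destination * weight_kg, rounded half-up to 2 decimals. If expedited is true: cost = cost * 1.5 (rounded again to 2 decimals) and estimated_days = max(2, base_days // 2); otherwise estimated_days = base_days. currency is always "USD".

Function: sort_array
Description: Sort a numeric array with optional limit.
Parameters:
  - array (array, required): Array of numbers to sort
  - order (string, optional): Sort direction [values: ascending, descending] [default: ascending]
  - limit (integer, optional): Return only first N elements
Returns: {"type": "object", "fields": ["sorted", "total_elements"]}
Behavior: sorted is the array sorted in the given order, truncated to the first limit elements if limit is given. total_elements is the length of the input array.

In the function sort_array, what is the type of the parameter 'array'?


The sort_array spec declares:
  - array (array, required): Array of numbers to sort
Type:
array


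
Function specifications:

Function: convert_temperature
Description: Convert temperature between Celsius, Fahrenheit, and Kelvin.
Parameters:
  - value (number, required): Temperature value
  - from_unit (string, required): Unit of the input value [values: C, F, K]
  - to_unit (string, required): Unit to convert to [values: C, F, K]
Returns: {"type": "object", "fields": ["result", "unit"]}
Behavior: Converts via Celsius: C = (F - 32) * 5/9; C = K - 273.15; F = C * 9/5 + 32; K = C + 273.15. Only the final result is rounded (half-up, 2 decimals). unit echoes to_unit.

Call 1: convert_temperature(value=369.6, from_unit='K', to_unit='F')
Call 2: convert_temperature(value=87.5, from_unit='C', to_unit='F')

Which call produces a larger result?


Call 1:
  To C: 369.6 - 273.15 = 96.45
  To F: 96.45 * 9/5 + 32 = 205.61
  Round to 2 decimals: 205.61
  -> 205.61 F
Call 2:
  Input already in C: 87.5
  To F: 87.5 * 9/5 + 32 = 189.5
  Round to 2 decimals: 189.5
  -> 189.5 F
Call 1 (205.61 F)


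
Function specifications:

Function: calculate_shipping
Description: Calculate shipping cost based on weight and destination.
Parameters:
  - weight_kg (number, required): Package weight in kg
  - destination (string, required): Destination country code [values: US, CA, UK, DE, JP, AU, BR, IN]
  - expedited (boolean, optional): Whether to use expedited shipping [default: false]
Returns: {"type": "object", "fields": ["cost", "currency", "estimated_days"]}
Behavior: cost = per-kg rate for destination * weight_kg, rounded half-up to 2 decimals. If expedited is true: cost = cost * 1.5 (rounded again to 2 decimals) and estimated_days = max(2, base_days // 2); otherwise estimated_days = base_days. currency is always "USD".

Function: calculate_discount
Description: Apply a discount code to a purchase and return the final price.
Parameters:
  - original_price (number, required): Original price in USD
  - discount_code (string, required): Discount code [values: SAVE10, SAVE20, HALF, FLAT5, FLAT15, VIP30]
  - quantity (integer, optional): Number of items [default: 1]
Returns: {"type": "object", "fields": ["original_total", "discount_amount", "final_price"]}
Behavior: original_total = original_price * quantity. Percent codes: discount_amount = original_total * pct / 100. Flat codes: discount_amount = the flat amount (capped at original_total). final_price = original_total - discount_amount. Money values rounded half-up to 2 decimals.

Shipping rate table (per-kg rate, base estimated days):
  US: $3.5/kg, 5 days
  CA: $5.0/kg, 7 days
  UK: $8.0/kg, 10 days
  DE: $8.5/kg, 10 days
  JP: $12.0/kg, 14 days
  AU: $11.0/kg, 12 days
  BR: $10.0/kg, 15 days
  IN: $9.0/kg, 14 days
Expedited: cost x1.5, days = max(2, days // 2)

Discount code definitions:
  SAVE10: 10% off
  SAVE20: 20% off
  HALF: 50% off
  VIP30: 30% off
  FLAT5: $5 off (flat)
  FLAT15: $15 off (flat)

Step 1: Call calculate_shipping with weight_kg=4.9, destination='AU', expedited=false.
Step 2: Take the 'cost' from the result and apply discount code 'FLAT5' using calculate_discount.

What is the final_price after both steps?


Step 1: calculate_shipping(weight_kg=4.9, destination=AU, expedited=false)
  Rate for AU: $11.0/kg, base 12 days
  cost = 11.0 * 4.9 = 53.9 -> 53.90
  expedited not set/false: estimated_days = 12
  -> cost = 53.90 USD
Step 2: calculate_discount(original_price=53.9, discount_code=FLAT5, quantity=1)
  original_total = 53.9 * 1 = 53.90
  FLAT5 = $5 flat: discount_amount = min(5.00, 53.90) = 5.00
  final_price = 53.90 - 5.00 = 48.90
  -> final_price = 48.90
$48.90


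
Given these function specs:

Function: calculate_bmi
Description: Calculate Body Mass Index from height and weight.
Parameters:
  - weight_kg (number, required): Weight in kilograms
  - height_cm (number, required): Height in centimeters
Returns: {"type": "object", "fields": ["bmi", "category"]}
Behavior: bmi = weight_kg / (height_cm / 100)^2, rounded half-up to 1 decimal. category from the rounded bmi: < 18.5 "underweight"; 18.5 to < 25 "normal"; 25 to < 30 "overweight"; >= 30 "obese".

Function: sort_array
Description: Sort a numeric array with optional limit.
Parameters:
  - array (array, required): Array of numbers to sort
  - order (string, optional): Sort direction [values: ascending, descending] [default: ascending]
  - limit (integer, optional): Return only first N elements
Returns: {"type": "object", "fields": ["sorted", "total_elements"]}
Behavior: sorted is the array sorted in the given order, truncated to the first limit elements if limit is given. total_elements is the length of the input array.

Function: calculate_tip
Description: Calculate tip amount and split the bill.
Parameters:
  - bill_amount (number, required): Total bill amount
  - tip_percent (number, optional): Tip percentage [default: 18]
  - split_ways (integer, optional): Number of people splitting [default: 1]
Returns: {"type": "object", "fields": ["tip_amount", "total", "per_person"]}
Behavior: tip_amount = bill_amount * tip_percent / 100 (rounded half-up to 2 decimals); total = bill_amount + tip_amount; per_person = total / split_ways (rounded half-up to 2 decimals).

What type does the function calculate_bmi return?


The calculate_bmi spec declares Returns: {"type": "object", "fields": ["bmi", "category"]}
Type:
object


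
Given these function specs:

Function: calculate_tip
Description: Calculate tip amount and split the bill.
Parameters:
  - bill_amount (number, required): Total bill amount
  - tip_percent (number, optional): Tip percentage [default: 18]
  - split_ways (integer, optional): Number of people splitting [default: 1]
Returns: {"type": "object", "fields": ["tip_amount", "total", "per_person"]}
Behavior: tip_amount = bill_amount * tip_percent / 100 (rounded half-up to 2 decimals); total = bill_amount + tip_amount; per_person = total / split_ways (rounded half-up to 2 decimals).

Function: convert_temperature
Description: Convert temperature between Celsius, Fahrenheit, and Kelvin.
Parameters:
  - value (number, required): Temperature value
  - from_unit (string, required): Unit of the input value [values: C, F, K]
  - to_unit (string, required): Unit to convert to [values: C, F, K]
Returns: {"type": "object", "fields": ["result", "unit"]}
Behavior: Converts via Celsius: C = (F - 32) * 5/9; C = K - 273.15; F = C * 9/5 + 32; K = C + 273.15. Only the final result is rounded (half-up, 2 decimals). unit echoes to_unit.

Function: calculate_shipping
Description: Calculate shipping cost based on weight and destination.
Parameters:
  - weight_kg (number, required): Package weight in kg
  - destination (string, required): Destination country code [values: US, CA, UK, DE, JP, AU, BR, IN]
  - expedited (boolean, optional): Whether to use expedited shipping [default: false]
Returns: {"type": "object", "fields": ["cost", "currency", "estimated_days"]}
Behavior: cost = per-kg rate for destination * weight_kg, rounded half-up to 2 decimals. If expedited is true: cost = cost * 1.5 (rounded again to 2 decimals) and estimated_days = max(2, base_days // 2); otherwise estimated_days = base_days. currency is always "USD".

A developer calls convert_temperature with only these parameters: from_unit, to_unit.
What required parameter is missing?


Required parameters: value, from_unit, to_unit
Provided: from_unit, to_unit
Missing: value
value


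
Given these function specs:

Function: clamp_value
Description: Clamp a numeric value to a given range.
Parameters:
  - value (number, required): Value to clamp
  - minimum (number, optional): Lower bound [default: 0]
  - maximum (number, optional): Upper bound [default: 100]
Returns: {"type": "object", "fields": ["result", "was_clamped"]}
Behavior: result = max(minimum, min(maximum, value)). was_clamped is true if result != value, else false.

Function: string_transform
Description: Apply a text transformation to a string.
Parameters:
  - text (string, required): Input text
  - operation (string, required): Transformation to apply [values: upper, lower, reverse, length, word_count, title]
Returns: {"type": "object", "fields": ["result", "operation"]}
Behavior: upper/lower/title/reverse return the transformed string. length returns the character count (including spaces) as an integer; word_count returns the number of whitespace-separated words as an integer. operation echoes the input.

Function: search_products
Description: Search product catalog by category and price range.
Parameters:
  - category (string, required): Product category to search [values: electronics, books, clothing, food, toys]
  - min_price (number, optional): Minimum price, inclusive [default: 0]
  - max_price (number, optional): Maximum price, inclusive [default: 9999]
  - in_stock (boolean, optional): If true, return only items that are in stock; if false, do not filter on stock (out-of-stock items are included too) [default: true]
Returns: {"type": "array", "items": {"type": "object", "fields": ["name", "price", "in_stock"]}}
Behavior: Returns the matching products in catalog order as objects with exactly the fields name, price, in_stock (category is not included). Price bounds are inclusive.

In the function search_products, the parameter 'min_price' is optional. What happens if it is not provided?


The search_products spec declares:
  - min_price (number, optional): Minimum price, inclusive [default: 0]
It defaults to 0


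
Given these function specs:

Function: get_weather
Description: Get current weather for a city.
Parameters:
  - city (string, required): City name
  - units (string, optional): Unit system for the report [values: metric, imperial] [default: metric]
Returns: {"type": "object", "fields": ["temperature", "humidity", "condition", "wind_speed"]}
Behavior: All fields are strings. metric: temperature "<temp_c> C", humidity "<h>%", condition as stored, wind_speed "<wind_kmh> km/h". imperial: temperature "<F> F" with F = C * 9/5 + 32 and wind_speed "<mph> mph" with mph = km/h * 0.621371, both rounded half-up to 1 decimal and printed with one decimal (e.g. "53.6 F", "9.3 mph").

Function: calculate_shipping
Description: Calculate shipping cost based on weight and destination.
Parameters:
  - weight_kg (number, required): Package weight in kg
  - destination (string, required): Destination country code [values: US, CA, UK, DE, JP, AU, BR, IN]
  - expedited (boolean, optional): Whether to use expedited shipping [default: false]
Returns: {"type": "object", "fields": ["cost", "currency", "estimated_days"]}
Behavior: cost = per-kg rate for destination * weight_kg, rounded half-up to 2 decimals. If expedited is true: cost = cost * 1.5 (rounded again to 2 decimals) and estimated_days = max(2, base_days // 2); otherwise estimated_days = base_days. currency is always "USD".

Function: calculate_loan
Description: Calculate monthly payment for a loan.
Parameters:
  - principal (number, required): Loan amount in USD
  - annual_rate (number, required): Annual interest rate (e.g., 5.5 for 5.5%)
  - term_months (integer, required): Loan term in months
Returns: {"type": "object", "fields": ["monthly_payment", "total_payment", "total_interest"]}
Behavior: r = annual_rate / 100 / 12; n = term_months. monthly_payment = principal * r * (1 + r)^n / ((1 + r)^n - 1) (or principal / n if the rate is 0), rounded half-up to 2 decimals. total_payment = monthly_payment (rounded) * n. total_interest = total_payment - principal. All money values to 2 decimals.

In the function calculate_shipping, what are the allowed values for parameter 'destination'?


The calculate_shipping spec declares:
  - destination (string, required): Destination country code [values: US, CA, UK, DE, JP, AU, BR, IN]
Allowed values:
US, CA, UK, DE, JP, AU, BR, IN


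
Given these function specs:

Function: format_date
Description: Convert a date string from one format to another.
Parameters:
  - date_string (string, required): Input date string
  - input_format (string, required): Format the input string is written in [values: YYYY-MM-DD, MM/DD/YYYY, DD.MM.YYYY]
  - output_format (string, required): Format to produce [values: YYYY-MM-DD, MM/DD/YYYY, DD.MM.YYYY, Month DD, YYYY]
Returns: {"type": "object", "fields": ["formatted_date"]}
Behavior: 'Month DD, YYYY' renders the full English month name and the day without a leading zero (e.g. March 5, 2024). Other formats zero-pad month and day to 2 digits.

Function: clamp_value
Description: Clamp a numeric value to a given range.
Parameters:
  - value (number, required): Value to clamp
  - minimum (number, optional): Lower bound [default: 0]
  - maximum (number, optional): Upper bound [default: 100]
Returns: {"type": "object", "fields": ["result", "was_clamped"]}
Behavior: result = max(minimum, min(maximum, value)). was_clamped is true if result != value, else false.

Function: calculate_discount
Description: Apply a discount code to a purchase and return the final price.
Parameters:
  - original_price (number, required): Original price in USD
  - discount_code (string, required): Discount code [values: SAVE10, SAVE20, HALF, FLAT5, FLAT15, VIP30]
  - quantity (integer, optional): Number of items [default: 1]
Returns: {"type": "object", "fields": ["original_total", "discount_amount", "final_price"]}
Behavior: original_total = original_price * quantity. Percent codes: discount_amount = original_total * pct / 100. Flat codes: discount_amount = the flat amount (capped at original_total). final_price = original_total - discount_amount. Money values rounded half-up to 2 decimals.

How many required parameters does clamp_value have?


Parameters of clamp_value: value (required), minimum (optional), maximum (optional)
Required count:
1


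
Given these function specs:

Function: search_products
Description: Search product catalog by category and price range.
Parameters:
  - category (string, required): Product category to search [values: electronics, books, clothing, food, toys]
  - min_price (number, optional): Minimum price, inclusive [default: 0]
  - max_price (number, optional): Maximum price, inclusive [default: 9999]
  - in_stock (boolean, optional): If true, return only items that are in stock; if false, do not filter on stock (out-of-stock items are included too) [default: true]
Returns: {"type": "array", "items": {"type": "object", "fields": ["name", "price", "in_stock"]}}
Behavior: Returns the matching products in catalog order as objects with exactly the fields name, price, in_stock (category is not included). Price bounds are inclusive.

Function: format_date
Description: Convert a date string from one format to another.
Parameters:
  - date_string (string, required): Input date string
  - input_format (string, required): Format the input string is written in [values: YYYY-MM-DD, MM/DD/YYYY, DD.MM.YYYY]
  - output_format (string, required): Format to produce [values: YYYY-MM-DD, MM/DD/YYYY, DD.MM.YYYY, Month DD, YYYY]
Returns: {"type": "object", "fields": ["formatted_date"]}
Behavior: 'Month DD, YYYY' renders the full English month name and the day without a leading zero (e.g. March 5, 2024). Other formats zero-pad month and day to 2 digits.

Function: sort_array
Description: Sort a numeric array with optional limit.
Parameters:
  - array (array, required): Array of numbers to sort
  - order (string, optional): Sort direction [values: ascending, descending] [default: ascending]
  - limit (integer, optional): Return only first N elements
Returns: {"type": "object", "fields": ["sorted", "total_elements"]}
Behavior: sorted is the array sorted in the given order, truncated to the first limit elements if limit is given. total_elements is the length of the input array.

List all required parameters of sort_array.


Parameters of sort_array and their required/optional flag:
  array: required
  order: optional
  limit: optional
array


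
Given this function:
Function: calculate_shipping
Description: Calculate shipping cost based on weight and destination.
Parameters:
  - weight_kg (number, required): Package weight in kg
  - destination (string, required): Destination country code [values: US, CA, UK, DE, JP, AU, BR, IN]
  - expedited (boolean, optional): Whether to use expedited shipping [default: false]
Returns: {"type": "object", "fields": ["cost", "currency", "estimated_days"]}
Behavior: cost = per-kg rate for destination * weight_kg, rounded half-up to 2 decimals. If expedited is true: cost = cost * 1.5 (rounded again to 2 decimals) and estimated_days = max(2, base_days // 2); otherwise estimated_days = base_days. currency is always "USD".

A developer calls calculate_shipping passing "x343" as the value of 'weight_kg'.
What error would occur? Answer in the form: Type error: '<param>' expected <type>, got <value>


Spec: 'weight_kg' is declared as number; "x343" is a string.
Type error: 'weight_kg' expected number, got "x343"


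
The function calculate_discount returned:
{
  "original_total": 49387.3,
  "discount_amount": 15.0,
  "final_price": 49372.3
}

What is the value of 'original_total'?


49387.3


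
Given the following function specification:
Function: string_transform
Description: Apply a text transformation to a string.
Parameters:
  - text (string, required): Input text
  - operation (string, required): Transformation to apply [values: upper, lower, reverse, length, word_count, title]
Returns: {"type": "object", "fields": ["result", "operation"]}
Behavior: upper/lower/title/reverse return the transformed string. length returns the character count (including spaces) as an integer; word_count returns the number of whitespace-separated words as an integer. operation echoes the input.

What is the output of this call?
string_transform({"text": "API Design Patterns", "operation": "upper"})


upper('API Design Patterns') = 'API DESIGN PATTERNS'
Output:
{"result": "API DESIGN PATTERNS", "operation": "upper"}


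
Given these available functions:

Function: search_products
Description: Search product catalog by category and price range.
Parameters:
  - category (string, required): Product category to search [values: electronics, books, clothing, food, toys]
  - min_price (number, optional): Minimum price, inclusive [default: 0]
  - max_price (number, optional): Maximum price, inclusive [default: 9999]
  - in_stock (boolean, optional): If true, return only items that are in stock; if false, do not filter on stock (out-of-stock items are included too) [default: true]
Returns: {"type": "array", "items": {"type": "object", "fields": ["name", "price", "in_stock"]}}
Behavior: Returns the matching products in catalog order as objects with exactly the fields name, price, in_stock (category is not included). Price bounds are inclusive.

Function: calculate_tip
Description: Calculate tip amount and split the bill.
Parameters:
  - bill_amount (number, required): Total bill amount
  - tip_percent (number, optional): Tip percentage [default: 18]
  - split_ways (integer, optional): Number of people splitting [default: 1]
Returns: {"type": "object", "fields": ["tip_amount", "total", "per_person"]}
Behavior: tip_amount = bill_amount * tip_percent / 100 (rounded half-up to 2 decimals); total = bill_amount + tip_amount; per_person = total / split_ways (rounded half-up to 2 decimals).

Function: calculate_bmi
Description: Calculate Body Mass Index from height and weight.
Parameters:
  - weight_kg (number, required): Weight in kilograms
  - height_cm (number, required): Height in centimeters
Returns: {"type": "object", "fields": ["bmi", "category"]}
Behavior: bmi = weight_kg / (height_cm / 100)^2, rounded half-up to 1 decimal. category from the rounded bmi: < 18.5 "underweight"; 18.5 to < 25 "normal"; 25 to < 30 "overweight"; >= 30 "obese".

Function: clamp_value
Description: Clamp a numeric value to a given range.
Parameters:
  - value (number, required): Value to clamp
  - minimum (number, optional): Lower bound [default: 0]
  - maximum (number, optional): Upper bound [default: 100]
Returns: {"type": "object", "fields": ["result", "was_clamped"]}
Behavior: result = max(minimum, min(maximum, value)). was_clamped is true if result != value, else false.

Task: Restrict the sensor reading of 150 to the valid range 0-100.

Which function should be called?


The task needs a function whose description is: Clamp a numeric value to a given range.
clamp_value
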